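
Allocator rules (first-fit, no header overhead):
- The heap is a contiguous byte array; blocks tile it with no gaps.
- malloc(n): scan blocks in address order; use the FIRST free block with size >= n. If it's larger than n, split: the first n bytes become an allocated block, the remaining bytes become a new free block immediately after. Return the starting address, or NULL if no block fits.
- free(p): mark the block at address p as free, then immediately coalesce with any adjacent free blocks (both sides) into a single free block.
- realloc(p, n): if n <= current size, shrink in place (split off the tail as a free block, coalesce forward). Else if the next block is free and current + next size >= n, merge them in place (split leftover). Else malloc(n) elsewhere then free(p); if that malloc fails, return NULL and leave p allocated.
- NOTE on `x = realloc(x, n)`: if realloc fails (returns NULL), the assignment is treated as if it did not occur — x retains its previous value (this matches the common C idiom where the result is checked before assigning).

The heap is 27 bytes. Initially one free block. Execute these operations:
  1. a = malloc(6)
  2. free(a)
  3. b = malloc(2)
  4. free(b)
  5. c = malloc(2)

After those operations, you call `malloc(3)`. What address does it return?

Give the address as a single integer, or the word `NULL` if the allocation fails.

Answer: 2

Derivation:
Op 1: a = malloc(6) -> a = 0; heap: [0-5 ALLOC][6-26 FREE]
Op 2: free(a) -> (freed a); heap: [0-26 FREE]
Op 3: b = malloc(2) -> b = 0; heap: [0-1 ALLOC][2-26 FREE]
Op 4: free(b) -> (freed b); heap: [0-26 FREE]
Op 5: c = malloc(2) -> c = 0; heap: [0-1 ALLOC][2-26 FREE]
malloc(3): first-fit scan over [0-1 ALLOC][2-26 FREE] -> 2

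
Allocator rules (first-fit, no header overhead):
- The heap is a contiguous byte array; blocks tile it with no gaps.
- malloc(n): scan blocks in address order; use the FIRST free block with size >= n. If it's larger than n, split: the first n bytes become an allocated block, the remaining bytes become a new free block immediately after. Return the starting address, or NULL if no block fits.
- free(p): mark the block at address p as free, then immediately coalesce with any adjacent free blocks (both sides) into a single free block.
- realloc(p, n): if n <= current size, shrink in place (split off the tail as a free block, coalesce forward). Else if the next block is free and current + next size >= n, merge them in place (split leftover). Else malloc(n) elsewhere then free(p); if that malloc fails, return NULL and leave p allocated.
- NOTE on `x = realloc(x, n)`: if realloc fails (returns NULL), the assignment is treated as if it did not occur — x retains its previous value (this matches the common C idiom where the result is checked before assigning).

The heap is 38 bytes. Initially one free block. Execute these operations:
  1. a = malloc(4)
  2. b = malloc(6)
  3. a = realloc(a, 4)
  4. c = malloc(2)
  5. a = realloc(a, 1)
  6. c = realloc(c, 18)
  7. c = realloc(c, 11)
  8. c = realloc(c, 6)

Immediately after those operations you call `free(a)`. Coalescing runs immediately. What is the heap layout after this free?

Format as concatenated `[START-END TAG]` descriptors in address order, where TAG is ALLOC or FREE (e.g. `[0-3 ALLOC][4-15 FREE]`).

Op 1: a = malloc(4) -> a = 0; heap: [0-3 ALLOC][4-37 FREE]
Op 2: b = malloc(6) -> b = 4; heap: [0-3 ALLOC][4-9 ALLOC][10-37 FREE]
Op 3: a = realloc(a, 4) -> a = 0; heap: [0-3 ALLOC][4-9 ALLOC][10-37 FREE]
Op 4: c = malloc(2) -> c = 10; heap: [0-3 ALLOC][4-9 ALLOC][10-11 ALLOC][12-37 FREE]
Op 5: a = realloc(a, 1) -> a = 0; heap: [0-0 ALLOC][1-3 FREE][4-9 ALLOC][10-11 ALLOC][12-37 FREE]
Op 6: c = realloc(c, 18) -> c = 10; heap: [0-0 ALLOC][1-3 FREE][4-9 ALLOC][10-27 ALLOC][28-37 FREE]
Op 7: c = realloc(c, 11) -> c = 10; heap: [0-0 ALLOC][1-3 FREE][4-9 ALLOC][10-20 ALLOC][21-37 FREE]
Op 8: c = realloc(c, 6) -> c = 10; heap: [0-0 ALLOC][1-3 FREE][4-9 ALLOC][10-15 ALLOC][16-37 FREE]
free(a): a = 0 -> block [0-0 ALLOC]; mark free, coalesce with adjacent free neighbors -> [0-3 FREE][4-9 ALLOC][10-15 ALLOC][16-37 FREE]

Answer: [0-3 FREE][4-9 ALLOC][10-15 ALLOC][16-37 FREE]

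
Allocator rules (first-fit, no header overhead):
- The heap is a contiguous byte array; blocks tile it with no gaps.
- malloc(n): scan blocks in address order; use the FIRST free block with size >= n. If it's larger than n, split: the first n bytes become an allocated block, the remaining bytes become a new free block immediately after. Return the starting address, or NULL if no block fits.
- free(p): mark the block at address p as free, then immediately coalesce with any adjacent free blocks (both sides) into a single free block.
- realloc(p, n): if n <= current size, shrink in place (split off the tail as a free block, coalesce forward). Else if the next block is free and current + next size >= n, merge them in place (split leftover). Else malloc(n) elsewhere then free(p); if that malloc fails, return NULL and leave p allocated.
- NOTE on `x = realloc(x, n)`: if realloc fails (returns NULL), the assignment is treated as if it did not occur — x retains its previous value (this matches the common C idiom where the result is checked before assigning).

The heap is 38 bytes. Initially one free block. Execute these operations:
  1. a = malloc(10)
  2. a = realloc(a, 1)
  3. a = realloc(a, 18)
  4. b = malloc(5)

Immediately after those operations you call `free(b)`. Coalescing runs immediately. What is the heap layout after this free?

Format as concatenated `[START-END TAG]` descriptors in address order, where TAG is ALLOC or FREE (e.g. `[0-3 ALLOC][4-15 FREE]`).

Op 1: a = malloc(10) -> a = 0; heap: [0-9 ALLOC][10-37 FREE]
Op 2: a = realloc(a, 1) -> a = 0; heap: [0-0 ALLOC][1-37 FREE]
Op 3: a = realloc(a, 18) -> a = 0; heap: [0-17 ALLOC][18-37 FREE]
Op 4: b = malloc(5) -> b = 18; heap: [0-17 ALLOC][18-22 ALLOC][23-37 FREE]
free(b): b = 18 -> block [18-22 ALLOC]; mark free, coalesce with adjacent free neighbors -> [0-17 ALLOC][18-37 FREE]

Answer: [0-17 ALLOC][18-37 FREE]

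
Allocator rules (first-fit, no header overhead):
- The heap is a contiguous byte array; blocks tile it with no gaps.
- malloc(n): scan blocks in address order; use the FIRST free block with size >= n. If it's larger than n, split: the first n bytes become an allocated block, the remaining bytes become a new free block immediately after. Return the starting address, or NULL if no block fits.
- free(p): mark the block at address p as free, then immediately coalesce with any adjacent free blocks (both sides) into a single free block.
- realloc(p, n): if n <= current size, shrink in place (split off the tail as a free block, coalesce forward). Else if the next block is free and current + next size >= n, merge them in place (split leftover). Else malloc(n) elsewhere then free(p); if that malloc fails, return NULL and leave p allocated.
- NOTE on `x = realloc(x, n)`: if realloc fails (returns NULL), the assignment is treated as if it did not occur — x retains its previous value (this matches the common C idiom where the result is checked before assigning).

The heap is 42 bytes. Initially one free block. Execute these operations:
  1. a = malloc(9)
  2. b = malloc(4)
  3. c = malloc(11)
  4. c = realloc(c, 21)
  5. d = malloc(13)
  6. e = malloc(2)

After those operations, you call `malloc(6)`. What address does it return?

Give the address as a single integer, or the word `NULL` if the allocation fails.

Op 1: a = malloc(9) -> a = 0; heap: [0-8 ALLOC][9-41 FREE]
Op 2: b = malloc(4) -> b = 9; heap: [0-8 ALLOC][9-12 ALLOC][13-41 FREE]
Op 3: c = malloc(11) -> c = 13; heap: [0-8 ALLOC][9-12 ALLOC][13-23 ALLOC][24-41 FREE]
Op 4: c = realloc(c, 21) -> c = 13; heap: [0-8 ALLOC][9-12 ALLOC][13-33 ALLOC][34-41 FREE]
Op 5: d = malloc(13) -> d = NULL; heap: [0-8 ALLOC][9-12 ALLOC][13-33 ALLOC][34-41 FREE]
Op 6: e = malloc(2) -> e = 34; heap: [0-8 ALLOC][9-12 ALLOC][13-33 ALLOC][34-35 ALLOC][36-41 FREE]
malloc(6): first-fit scan over [0-8 ALLOC][9-12 ALLOC][13-33 ALLOC][34-35 ALLOC][36-41 FREE] -> 36

Answer: 36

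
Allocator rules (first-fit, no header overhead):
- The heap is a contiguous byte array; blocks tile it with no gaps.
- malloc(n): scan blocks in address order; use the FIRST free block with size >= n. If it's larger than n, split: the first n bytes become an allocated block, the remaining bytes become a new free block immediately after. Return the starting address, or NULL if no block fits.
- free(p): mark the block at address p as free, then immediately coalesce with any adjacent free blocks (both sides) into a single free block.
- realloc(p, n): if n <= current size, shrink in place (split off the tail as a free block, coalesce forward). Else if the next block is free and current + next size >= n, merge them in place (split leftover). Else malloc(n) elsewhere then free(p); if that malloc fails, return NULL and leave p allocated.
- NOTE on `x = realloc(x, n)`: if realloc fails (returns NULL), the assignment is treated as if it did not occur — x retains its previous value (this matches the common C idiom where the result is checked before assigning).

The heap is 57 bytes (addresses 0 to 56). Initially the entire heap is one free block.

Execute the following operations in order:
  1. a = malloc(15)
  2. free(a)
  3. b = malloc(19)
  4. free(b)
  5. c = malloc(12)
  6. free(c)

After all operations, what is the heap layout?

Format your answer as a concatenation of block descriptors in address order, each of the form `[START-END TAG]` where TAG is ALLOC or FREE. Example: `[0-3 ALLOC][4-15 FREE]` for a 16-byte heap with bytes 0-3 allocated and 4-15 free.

Op 1: a = malloc(15) -> a = 0; heap: [0-14 ALLOC][15-56 FREE]
Op 2: free(a) -> (freed a); heap: [0-56 FREE]
Op 3: b = malloc(19) -> b = 0; heap: [0-18 ALLOC][19-56 FREE]
Op 4: free(b) -> (freed b); heap: [0-56 FREE]
Op 5: c = malloc(12) -> c = 0; heap: [0-11 ALLOC][12-56 FREE]
Op 6: free(c) -> (freed c); heap: [0-56 FREE]

Answer: [0-56 FREE]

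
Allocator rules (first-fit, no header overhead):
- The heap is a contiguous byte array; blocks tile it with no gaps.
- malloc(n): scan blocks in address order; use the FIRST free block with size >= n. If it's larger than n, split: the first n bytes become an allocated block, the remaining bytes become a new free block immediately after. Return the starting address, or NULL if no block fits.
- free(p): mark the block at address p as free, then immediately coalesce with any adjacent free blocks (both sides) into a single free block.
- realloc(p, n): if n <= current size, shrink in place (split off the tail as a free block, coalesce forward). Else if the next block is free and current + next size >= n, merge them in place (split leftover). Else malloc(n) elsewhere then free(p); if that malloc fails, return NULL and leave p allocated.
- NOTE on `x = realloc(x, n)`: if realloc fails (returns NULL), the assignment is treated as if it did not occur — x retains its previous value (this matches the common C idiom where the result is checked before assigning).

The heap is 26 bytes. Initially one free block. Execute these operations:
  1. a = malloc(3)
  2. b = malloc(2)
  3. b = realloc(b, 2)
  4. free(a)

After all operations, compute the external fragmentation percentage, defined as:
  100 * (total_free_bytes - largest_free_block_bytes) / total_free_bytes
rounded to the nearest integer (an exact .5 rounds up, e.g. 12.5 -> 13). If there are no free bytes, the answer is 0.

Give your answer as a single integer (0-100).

Answer: 13

Derivation:
Op 1: a = malloc(3) -> a = 0; heap: [0-2 ALLOC][3-25 FREE]
Op 2: b = malloc(2) -> b = 3; heap: [0-2 ALLOC][3-4 ALLOC][5-25 FREE]
Op 3: b = realloc(b, 2) -> b = 3; heap: [0-2 ALLOC][3-4 ALLOC][5-25 FREE]
Op 4: free(a) -> (freed a); heap: [0-2 FREE][3-4 ALLOC][5-25 FREE]
Free blocks: [3 21] total_free=24 largest=21 -> 100*(24-21)/24 = 300/24 = 12.5 -> rounds to 13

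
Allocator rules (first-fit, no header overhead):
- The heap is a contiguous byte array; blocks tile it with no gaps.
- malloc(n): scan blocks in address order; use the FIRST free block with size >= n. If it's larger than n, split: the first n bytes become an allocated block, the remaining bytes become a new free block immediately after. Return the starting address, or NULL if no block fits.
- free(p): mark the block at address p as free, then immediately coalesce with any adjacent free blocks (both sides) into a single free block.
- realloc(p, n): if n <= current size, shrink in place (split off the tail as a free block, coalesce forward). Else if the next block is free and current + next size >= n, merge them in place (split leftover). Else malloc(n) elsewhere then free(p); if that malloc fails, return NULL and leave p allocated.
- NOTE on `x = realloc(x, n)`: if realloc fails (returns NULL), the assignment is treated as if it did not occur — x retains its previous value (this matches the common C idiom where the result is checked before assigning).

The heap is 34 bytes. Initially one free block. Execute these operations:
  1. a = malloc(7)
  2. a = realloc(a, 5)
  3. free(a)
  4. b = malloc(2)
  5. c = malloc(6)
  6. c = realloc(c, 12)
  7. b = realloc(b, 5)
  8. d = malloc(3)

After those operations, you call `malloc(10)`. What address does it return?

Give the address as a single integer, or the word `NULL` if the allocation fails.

Answer: 22

Derivation:
Op 1: a = malloc(7) -> a = 0; heap: [0-6 ALLOC][7-33 FREE]
Op 2: a = realloc(a, 5) -> a = 0; heap: [0-4 ALLOC][5-33 FREE]
Op 3: free(a) -> (freed a); heap: [0-33 FREE]
Op 4: b = malloc(2) -> b = 0; heap: [0-1 ALLOC][2-33 FREE]
Op 5: c = malloc(6) -> c = 2; heap: [0-1 ALLOC][2-7 ALLOC][8-33 FREE]
Op 6: c = realloc(c, 12) -> c = 2; heap: [0-1 ALLOC][2-13 ALLOC][14-33 FREE]
Op 7: b = realloc(b, 5) -> b = 14; heap: [0-1 FREE][2-13 ALLOC][14-18 ALLOC][19-33 FREE]
Op 8: d = malloc(3) -> d = 19; heap: [0-1 FREE][2-13 ALLOC][14-18 ALLOC][19-21 ALLOC][22-33 FREE]
malloc(10): first-fit scan over [0-1 FREE][2-13 ALLOC][14-18 ALLOC][19-21 ALLOC][22-33 FREE] -> 22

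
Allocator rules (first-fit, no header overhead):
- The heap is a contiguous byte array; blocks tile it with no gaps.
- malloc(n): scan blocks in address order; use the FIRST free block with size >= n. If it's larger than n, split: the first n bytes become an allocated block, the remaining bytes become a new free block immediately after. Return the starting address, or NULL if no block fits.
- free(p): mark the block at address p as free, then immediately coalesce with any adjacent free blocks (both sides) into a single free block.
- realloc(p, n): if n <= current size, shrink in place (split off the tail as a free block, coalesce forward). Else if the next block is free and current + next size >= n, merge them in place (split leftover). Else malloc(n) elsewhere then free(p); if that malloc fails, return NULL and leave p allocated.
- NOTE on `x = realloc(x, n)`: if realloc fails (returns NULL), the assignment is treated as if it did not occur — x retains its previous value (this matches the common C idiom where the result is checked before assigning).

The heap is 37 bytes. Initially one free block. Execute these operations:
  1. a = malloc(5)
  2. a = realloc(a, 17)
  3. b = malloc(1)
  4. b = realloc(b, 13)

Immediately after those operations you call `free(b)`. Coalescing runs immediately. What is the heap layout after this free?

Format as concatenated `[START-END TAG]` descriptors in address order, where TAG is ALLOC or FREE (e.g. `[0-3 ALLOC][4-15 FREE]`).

Op 1: a = malloc(5) -> a = 0; heap: [0-4 ALLOC][5-36 FREE]
Op 2: a = realloc(a, 17) -> a = 0; heap: [0-16 ALLOC][17-36 FREE]
Op 3: b = malloc(1) -> b = 17; heap: [0-16 ALLOC][17-17 ALLOC][18-36 FREE]
Op 4: b = realloc(b, 13) -> b = 17; heap: [0-16 ALLOC][17-29 ALLOC][30-36 FREE]
free(b): b = 17 -> block [17-29 ALLOC]; mark free, coalesce with adjacent free neighbors -> [0-16 ALLOC][17-36 FREE]

Answer: [0-16 ALLOC][17-36 FREE]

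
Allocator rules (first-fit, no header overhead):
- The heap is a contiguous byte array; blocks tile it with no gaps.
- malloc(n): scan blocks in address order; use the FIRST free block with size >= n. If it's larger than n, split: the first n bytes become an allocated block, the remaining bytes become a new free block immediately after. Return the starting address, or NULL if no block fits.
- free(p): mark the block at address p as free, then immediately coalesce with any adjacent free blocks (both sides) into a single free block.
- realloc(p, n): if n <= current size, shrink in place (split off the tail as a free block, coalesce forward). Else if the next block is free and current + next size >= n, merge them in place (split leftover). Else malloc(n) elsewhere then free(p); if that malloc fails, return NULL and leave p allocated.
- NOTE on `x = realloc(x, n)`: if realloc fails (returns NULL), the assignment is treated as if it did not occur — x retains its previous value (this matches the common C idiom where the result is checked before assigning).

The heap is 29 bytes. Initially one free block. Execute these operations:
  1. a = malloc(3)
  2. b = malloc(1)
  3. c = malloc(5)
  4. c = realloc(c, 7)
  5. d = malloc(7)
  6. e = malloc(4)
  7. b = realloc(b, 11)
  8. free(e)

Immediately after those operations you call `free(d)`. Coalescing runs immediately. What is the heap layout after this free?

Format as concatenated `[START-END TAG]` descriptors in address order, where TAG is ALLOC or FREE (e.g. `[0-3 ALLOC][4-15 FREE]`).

Answer: [0-2 ALLOC][3-3 ALLOC][4-10 ALLOC][11-28 FREE]

Derivation:
Op 1: a = malloc(3) -> a = 0; heap: [0-2 ALLOC][3-28 FREE]
Op 2: b = malloc(1) -> b = 3; heap: [0-2 ALLOC][3-3 ALLOC][4-28 FREE]
Op 3: c = malloc(5) -> c = 4; heap: [0-2 ALLOC][3-3 ALLOC][4-8 ALLOC][9-28 FREE]
Op 4: c = realloc(c, 7) -> c = 4; heap: [0-2 ALLOC][3-3 ALLOC][4-10 ALLOC][11-28 FREE]
Op 5: d = malloc(7) -> d = 11; heap: [0-2 ALLOC][3-3 ALLOC][4-10 ALLOC][11-17 ALLOC][18-28 FREE]
Op 6: e = malloc(4) -> e = 18; heap: [0-2 ALLOC][3-3 ALLOC][4-10 ALLOC][11-17 ALLOC][18-21 ALLOC][22-28 FREE]
Op 7: b = realloc(b, 11) -> NULL (b unchanged); heap: [0-2 ALLOC][3-3 ALLOC][4-10 ALLOC][11-17 ALLOC][18-21 ALLOC][22-28 FREE]
Op 8: free(e) -> (freed e); heap: [0-2 ALLOC][3-3 ALLOC][4-10 ALLOC][11-17 ALLOC][18-28 FREE]
free(d): d = 11 -> block [11-17 ALLOC]; mark free, coalesce with adjacent free neighbors -> [0-2 ALLOC][3-3 ALLOC][4-10 ALLOC][11-28 FREE]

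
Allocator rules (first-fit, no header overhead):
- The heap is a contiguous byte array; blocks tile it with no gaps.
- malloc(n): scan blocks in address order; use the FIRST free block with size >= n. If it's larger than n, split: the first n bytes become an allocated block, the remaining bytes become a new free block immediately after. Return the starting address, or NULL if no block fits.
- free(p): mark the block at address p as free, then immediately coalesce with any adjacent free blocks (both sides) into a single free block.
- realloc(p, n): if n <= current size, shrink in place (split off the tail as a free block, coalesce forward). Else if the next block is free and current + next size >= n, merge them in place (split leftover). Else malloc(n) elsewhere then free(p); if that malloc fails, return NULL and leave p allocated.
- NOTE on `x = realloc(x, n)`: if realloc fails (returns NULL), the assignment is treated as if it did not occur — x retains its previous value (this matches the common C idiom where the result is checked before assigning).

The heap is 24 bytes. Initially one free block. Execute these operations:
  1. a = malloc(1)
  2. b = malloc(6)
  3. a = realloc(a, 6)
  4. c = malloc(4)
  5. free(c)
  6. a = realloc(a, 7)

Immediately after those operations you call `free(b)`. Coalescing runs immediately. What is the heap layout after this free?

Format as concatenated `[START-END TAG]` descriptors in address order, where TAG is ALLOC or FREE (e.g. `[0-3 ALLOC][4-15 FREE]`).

Answer: [0-6 FREE][7-13 ALLOC][14-23 FREE]

Derivation:
Op 1: a = malloc(1) -> a = 0; heap: [0-0 ALLOC][1-23 FREE]
Op 2: b = malloc(6) -> b = 1; heap: [0-0 ALLOC][1-6 ALLOC][7-23 FREE]
Op 3: a = realloc(a, 6) -> a = 7; heap: [0-0 FREE][1-6 ALLOC][7-12 ALLOC][13-23 FREE]
Op 4: c = malloc(4) -> c = 13; heap: [0-0 FREE][1-6 ALLOC][7-12 ALLOC][13-16 ALLOC][17-23 FREE]
Op 5: free(c) -> (freed c); heap: [0-0 FREE][1-6 ALLOC][7-12 ALLOC][13-23 FREE]
Op 6: a = realloc(a, 7) -> a = 7; heap: [0-0 FREE][1-6 ALLOC][7-13 ALLOC][14-23 FREE]
free(b): b = 1 -> block [1-6 ALLOC]; mark free, coalesce with adjacent free neighbors -> [0-6 FREE][7-13 ALLOC][14-23 FREE]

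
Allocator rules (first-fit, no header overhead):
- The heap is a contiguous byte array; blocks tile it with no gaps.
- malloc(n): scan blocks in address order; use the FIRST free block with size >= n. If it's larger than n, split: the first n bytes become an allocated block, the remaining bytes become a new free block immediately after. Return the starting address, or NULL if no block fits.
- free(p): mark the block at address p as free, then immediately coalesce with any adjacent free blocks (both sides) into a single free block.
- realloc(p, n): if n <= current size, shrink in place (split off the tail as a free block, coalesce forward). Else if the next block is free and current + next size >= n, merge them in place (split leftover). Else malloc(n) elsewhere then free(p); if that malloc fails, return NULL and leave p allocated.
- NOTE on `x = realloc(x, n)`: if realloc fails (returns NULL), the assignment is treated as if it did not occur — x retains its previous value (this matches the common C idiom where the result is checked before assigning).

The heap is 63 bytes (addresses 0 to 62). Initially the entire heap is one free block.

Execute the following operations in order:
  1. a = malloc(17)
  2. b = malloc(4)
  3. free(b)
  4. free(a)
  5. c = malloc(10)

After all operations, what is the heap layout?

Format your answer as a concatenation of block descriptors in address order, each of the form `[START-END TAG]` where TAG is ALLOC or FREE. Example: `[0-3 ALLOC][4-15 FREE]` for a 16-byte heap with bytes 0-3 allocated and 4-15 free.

Answer: [0-9 ALLOC][10-62 FREE]

Derivation:
Op 1: a = malloc(17) -> a = 0; heap: [0-16 ALLOC][17-62 FREE]
Op 2: b = malloc(4) -> b = 17; heap: [0-16 ALLOC][17-20 ALLOC][21-62 FREE]
Op 3: free(b) -> (freed b); heap: [0-16 ALLOC][17-62 FREE]
Op 4: free(a) -> (freed a); heap: [0-62 FREE]
Op 5: c = malloc(10) -> c = 0; heap: [0-9 ALLOC][10-62 FREE]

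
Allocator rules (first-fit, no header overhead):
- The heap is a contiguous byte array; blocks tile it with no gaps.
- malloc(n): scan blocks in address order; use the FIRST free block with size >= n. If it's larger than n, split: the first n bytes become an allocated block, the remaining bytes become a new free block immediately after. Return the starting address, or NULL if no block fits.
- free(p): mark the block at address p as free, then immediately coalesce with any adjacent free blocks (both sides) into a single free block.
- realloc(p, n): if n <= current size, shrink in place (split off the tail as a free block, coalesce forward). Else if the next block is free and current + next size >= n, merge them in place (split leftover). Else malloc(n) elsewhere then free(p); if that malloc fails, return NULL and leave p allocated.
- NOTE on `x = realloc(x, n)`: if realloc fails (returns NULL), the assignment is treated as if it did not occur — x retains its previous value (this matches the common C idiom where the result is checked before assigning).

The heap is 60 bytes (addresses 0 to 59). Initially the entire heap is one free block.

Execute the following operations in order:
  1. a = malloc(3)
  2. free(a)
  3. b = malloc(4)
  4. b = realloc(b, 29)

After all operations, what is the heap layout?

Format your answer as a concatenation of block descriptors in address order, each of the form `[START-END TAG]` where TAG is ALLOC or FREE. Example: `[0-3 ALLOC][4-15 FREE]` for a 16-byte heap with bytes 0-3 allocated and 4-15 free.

Answer: [0-28 ALLOC][29-59 FREE]

Derivation:
Op 1: a = malloc(3) -> a = 0; heap: [0-2 ALLOC][3-59 FREE]
Op 2: free(a) -> (freed a); heap: [0-59 FREE]
Op 3: b = malloc(4) -> b = 0; heap: [0-3 ALLOC][4-59 FREE]
Op 4: b = realloc(b, 29) -> b = 0; heap: [0-28 ALLOC][29-59 FREE]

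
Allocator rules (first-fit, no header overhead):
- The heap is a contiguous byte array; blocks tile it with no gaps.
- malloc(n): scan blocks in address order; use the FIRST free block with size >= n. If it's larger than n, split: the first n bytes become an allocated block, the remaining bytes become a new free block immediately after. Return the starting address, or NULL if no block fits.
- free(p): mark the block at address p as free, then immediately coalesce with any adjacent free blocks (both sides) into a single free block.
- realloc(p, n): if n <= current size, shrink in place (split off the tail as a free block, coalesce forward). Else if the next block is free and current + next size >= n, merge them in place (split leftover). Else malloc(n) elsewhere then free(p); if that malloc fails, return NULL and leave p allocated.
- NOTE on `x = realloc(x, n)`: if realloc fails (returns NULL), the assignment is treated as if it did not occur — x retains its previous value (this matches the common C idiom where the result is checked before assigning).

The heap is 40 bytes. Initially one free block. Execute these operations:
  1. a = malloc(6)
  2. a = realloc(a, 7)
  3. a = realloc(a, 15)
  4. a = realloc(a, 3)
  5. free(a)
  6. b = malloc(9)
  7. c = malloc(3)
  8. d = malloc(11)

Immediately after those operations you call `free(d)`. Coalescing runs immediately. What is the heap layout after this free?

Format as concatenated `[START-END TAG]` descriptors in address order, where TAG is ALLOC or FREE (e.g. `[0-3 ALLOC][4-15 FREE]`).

Op 1: a = malloc(6) -> a = 0; heap: [0-5 ALLOC][6-39 FREE]
Op 2: a = realloc(a, 7) -> a = 0; heap: [0-6 ALLOC][7-39 FREE]
Op 3: a = realloc(a, 15) -> a = 0; heap: [0-14 ALLOC][15-39 FREE]
Op 4: a = realloc(a, 3) -> a = 0; heap: [0-2 ALLOC][3-39 FREE]
Op 5: free(a) -> (freed a); heap: [0-39 FREE]
Op 6: b = malloc(9) -> b = 0; heap: [0-8 ALLOC][9-39 FREE]
Op 7: c = malloc(3) -> c = 9; heap: [0-8 ALLOC][9-11 ALLOC][12-39 FREE]
Op 8: d = malloc(11) -> d = 12; heap: [0-8 ALLOC][9-11 ALLOC][12-22 ALLOC][23-39 FREE]
free(d): d = 12 -> block [12-22 ALLOC]; mark free, coalesce with adjacent free neighbors -> [0-8 ALLOC][9-11 ALLOC][12-39 FREE]

Answer: [0-8 ALLOC][9-11 ALLOC][12-39 FREE]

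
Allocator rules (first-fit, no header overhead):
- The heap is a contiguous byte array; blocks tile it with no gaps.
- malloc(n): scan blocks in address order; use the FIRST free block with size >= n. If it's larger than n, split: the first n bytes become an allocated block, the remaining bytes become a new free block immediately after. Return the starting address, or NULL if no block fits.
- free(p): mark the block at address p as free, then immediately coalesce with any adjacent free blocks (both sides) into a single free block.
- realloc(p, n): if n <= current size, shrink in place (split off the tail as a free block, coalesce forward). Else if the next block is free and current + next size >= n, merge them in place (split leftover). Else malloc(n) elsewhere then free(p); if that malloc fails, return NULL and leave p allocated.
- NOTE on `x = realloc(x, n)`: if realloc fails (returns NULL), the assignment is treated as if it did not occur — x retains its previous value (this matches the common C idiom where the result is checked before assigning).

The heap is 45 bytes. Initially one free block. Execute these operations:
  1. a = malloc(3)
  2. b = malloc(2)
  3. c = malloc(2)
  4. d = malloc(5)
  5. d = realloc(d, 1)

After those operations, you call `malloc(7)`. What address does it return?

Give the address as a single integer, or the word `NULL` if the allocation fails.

Op 1: a = malloc(3) -> a = 0; heap: [0-2 ALLOC][3-44 FREE]
Op 2: b = malloc(2) -> b = 3; heap: [0-2 ALLOC][3-4 ALLOC][5-44 FREE]
Op 3: c = malloc(2) -> c = 5; heap: [0-2 ALLOC][3-4 ALLOC][5-6 ALLOC][7-44 FREE]
Op 4: d = malloc(5) -> d = 7; heap: [0-2 ALLOC][3-4 ALLOC][5-6 ALLOC][7-11 ALLOC][12-44 FREE]
Op 5: d = realloc(d, 1) -> d = 7; heap: [0-2 ALLOC][3-4 ALLOC][5-6 ALLOC][7-7 ALLOC][8-44 FREE]
malloc(7): first-fit scan over [0-2 ALLOC][3-4 ALLOC][5-6 ALLOC][7-7 ALLOC][8-44 FREE] -> 8

Answer: 8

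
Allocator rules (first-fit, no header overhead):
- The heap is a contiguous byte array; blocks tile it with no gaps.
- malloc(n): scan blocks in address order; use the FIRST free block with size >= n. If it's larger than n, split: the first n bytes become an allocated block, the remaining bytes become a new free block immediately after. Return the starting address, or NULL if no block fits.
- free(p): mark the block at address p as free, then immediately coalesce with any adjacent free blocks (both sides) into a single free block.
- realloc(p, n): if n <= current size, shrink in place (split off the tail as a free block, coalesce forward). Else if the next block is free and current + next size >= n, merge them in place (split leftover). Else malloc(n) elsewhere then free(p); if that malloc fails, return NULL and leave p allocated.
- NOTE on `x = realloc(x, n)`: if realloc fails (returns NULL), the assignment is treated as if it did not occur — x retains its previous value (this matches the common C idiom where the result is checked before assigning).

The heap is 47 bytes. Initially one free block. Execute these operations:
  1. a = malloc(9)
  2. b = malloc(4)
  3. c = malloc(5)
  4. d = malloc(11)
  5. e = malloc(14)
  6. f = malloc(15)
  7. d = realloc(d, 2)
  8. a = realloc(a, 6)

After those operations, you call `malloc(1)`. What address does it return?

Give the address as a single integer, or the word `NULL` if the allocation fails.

Op 1: a = malloc(9) -> a = 0; heap: [0-8 ALLOC][9-46 FREE]
Op 2: b = malloc(4) -> b = 9; heap: [0-8 ALLOC][9-12 ALLOC][13-46 FREE]
Op 3: c = malloc(5) -> c = 13; heap: [0-8 ALLOC][9-12 ALLOC][13-17 ALLOC][18-46 FREE]
Op 4: d = malloc(11) -> d = 18; heap: [0-8 ALLOC][9-12 ALLOC][13-17 ALLOC][18-28 ALLOC][29-46 FREE]
Op 5: e = malloc(14) -> e = 29; heap: [0-8 ALLOC][9-12 ALLOC][13-17 ALLOC][18-28 ALLOC][29-42 ALLOC][43-46 FREE]
Op 6: f = malloc(15) -> f = NULL; heap: [0-8 ALLOC][9-12 ALLOC][13-17 ALLOC][18-28 ALLOC][29-42 ALLOC][43-46 FREE]
Op 7: d = realloc(d, 2) -> d = 18; heap: [0-8 ALLOC][9-12 ALLOC][13-17 ALLOC][18-19 ALLOC][20-28 FREE][29-42 ALLOC][43-46 FREE]
Op 8: a = realloc(a, 6) -> a = 0; heap: [0-5 ALLOC][6-8 FREE][9-12 ALLOC][13-17 ALLOC][18-19 ALLOC][20-28 FREE][29-42 ALLOC][43-46 FREE]
malloc(1): first-fit scan over [0-5 ALLOC][6-8 FREE][9-12 ALLOC][13-17 ALLOC][18-19 ALLOC][20-28 FREE][29-42 ALLOC][43-46 FREE] -> 6

Answer: 6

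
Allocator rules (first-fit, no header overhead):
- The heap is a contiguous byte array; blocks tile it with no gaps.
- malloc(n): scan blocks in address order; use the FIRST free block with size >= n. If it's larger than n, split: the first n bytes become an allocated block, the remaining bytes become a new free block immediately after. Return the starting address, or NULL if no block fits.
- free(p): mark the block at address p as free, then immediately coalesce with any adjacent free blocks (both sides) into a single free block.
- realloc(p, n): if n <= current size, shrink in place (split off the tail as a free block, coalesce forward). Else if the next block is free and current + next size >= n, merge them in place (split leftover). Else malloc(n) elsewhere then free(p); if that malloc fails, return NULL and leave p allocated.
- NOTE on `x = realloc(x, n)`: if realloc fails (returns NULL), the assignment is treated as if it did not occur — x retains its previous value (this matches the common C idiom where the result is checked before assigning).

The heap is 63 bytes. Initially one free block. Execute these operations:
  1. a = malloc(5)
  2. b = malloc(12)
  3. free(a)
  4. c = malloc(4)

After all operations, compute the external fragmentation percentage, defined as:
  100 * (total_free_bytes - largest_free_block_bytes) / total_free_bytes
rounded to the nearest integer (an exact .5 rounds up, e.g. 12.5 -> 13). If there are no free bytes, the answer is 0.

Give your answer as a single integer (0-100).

Op 1: a = malloc(5) -> a = 0; heap: [0-4 ALLOC][5-62 FREE]
Op 2: b = malloc(12) -> b = 5; heap: [0-4 ALLOC][5-16 ALLOC][17-62 FREE]
Op 3: free(a) -> (freed a); heap: [0-4 FREE][5-16 ALLOC][17-62 FREE]
Op 4: c = malloc(4) -> c = 0; heap: [0-3 ALLOC][4-4 FREE][5-16 ALLOC][17-62 FREE]
Free blocks: [1 46] total_free=47 largest=46 -> 100*(47-46)/47 = 100/47 ≈ 2.128 -> rounds to 2

Answer: 2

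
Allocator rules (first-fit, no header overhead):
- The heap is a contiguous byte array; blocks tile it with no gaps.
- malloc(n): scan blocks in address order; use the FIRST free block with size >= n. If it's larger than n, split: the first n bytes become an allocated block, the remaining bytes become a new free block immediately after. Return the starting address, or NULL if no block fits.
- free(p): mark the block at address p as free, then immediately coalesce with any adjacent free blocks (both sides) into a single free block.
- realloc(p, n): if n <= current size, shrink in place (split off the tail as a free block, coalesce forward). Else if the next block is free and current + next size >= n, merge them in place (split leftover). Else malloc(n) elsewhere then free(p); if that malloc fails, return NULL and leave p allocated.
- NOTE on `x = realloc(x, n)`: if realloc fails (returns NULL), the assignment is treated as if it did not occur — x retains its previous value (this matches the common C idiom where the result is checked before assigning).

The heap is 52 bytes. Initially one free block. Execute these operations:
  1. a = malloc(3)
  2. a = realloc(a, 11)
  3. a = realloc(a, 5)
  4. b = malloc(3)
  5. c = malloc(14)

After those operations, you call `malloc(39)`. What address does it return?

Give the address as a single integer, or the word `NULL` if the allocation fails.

Answer: NULL

Derivation:
Op 1: a = malloc(3) -> a = 0; heap: [0-2 ALLOC][3-51 FREE]
Op 2: a = realloc(a, 11) -> a = 0; heap: [0-10 ALLOC][11-51 FREE]
Op 3: a = realloc(a, 5) -> a = 0; heap: [0-4 ALLOC][5-51 FREE]
Op 4: b = malloc(3) -> b = 5; heap: [0-4 ALLOC][5-7 ALLOC][8-51 FREE]
Op 5: c = malloc(14) -> c = 8; heap: [0-4 ALLOC][5-7 ALLOC][8-21 ALLOC][22-51 FREE]
malloc(39): first-fit scan over [0-4 ALLOC][5-7 ALLOC][8-21 ALLOC][22-51 FREE] -> NULL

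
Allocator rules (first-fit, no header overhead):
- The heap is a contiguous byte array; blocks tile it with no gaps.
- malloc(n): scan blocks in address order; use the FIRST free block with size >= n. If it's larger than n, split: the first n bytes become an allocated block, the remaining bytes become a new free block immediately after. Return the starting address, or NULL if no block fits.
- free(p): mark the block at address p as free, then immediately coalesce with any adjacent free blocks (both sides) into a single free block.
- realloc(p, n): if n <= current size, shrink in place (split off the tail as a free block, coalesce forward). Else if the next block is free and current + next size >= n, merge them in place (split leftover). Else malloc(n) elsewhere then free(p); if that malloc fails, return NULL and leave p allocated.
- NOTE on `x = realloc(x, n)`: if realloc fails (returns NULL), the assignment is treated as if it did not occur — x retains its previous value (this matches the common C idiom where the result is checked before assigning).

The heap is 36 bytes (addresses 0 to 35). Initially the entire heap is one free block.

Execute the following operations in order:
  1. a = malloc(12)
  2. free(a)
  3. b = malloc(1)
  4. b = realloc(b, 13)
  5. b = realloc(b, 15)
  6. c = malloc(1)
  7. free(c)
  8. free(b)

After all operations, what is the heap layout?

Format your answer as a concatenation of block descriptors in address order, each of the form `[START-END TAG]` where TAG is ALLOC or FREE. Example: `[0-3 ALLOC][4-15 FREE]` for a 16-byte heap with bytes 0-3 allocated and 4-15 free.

Answer: [0-35 FREE]

Derivation:
Op 1: a = malloc(12) -> a = 0; heap: [0-11 ALLOC][12-35 FREE]
Op 2: free(a) -> (freed a); heap: [0-35 FREE]
Op 3: b = malloc(1) -> b = 0; heap: [0-0 ALLOC][1-35 FREE]
Op 4: b = realloc(b, 13) -> b = 0; heap: [0-12 ALLOC][13-35 FREE]
Op 5: b = realloc(b, 15) -> b = 0; heap: [0-14 ALLOC][15-35 FREE]
Op 6: c = malloc(1) -> c = 15; heap: [0-14 ALLOC][15-15 ALLOC][16-35 FREE]
Op 7: free(c) -> (freed c); heap: [0-14 ALLOC][15-35 FREE]
Op 8: free(b) -> (freed b); heap: [0-35 FREE]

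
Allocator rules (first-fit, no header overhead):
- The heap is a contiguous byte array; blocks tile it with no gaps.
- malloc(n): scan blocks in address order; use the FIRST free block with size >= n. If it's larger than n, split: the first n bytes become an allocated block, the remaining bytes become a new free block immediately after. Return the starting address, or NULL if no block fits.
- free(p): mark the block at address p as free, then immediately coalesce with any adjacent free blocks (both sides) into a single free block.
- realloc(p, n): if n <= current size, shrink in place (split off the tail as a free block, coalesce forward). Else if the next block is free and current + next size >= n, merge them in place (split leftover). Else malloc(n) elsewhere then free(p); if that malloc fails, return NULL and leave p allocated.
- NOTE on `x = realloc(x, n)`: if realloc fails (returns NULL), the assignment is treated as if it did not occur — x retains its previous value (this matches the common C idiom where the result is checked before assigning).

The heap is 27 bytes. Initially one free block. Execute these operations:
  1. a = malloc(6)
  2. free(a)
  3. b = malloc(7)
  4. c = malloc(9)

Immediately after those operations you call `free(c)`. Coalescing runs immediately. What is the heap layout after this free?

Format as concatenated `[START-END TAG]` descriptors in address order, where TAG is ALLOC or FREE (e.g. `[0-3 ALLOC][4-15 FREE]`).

Op 1: a = malloc(6) -> a = 0; heap: [0-5 ALLOC][6-26 FREE]
Op 2: free(a) -> (freed a); heap: [0-26 FREE]
Op 3: b = malloc(7) -> b = 0; heap: [0-6 ALLOC][7-26 FREE]
Op 4: c = malloc(9) -> c = 7; heap: [0-6 ALLOC][7-15 ALLOC][16-26 FREE]
free(c): c = 7 -> block [7-15 ALLOC]; mark free, coalesce with adjacent free neighbors -> [0-6 ALLOC][7-26 FREE]

Answer: [0-6 ALLOC][7-26 FREE]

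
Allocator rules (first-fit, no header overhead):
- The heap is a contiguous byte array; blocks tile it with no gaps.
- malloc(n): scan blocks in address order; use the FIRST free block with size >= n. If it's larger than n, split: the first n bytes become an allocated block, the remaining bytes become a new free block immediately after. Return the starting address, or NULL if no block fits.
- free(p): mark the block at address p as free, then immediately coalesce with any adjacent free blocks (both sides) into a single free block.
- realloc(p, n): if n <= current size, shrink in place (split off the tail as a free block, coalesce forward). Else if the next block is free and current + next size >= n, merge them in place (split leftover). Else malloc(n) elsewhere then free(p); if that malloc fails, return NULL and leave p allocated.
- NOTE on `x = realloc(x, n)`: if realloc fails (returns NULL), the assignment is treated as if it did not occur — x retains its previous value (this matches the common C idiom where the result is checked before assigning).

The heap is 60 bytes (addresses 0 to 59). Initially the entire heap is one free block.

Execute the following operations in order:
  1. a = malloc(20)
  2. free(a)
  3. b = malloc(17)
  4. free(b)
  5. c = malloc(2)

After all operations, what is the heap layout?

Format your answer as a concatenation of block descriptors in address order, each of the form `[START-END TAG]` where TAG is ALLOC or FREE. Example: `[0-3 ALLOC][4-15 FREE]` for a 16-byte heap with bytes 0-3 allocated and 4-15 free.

Op 1: a = malloc(20) -> a = 0; heap: [0-19 ALLOC][20-59 FREE]
Op 2: free(a) -> (freed a); heap: [0-59 FREE]
Op 3: b = malloc(17) -> b = 0; heap: [0-16 ALLOC][17-59 FREE]
Op 4: free(b) -> (freed b); heap: [0-59 FREE]
Op 5: c = malloc(2) -> c = 0; heap: [0-1 ALLOC][2-59 FREE]

Answer: [0-1 ALLOC][2-59 FREE]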